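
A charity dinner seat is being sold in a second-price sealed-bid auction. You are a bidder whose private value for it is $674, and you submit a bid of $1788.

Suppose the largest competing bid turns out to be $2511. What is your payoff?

$0

Your bid $1788 is below the highest competing bid $2511, so you lose.
A losing bidder pays nothing and receives nothing: payoff = $0.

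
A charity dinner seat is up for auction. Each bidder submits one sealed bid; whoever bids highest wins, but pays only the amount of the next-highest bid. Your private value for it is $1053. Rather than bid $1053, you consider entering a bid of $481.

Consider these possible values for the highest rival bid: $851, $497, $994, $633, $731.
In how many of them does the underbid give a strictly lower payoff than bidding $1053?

5

The deviation hurts exactly when the highest competing bid lies strictly between $481 and $1053 — underbidding then forfeits a profitable win.
$851: inside the interval → strictly worse (loss $202).
$497: inside the interval → strictly worse (loss $556).
$994: inside the interval → strictly worse (loss $59).
$633: inside the interval → strictly worse (loss $420).
$731: inside the interval → strictly worse (loss $322).
Count: 5.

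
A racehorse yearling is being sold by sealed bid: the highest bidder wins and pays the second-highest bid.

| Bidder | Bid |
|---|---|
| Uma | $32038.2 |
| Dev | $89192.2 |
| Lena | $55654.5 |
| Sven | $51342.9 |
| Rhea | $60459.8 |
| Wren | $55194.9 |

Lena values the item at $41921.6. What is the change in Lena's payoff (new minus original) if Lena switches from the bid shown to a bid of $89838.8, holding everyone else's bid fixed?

−$47270.6

The highest bid among the other bidders is $89192.2; Lena's bid doesn't change that.
Original bid $55654.5: Lena is not highest (top rival bid is $89192.2); payoff $0.
Alternative bid $89838.8: Lena is highest, pays the top rival bid $89192.2; payoff $41921.6 − $89192.2 = −$47270.6.
Change in payoff = −$47270.6 − ($0) = −$47270.6.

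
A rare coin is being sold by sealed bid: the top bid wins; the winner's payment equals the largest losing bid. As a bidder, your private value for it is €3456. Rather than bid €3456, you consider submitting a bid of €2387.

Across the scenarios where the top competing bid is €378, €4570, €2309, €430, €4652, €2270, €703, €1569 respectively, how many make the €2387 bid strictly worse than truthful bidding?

The deviation hurts exactly when the highest competing bid lies strictly between €2387 and €3456 — underbidding then forfeits a profitable win.
€378: below both → same outcome either way.
€4570: above both → same outcome either way.
€2309: below both → same outcome either way.
€430: below both → same outcome either way.
€4652: above both → same outcome either way.
€2270: below both → same outcome either way.
€703: below both → same outcome either way.
€1569: below both → same outcome either way.
Count: 0.

0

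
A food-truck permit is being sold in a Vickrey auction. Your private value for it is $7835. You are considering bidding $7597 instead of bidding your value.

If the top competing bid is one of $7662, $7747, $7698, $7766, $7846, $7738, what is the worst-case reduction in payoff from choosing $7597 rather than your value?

$7662: truthful gives $173, deviation gives $0 → loss $173.
$7747: truthful gives $88, deviation gives $0 → loss $88.
$7698: truthful gives $137, deviation gives $0 → loss $137.
$7766: truthful gives $69, deviation gives $0 → loss $69.
$7846: same outcome either way → loss $0.
$7738: truthful gives $97, deviation gives $0 → loss $97.
Maximum loss: $173.

$173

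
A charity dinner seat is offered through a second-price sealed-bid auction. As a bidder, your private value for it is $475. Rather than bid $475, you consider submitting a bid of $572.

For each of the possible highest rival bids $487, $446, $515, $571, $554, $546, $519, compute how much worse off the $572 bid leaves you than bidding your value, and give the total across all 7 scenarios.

$342

The deviation costs you only when the competing bid falls strictly between $475 and $572; elsewhere both bids give the same outcome.
$487: truthful payoff $0, deviation payoff −$12 → loss $12.
$446: outcomes coincide → loss $0.
$515: truthful payoff $0, deviation payoff −$40 → loss $40.
$571: truthful payoff $0, deviation payoff −$96 → loss $96.
$554: truthful payoff $0, deviation payoff −$79 → loss $79.
$546: truthful payoff $0, deviation payoff −$71 → loss $71.
$519: truthful payoff $0, deviation payoff −$44 → loss $44.
Total loss = $12 + $40 + $96 + $79 + $71 + $44 = $342.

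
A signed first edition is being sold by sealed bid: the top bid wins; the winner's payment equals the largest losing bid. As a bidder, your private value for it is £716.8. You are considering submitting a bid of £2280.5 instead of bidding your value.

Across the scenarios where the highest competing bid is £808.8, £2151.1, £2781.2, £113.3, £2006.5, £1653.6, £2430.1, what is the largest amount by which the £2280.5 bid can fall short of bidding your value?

£1434.3

£808.8: truthful gives £0, deviation gives −£92 → loss £92.
£2151.1: truthful gives £0, deviation gives −£1434.3 → loss £1434.3.
£2781.2: same outcome either way → loss £0.
£113.3: same outcome either way → loss £0.
£2006.5: truthful gives £0, deviation gives −£1289.7 → loss £1289.7.
£1653.6: truthful gives £0, deviation gives −£936.8 → loss £936.8.
£2430.1: same outcome either way → loss £0.
Maximum loss: £1434.3.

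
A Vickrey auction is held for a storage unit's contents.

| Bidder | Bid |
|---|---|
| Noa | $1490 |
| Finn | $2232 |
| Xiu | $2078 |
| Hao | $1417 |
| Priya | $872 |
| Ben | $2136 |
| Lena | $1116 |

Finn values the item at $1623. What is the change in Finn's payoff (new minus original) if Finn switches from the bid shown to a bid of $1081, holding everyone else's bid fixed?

$513

The highest bid among the other bidders is $2136; Finn's bid doesn't change that.
Original bid $2232: Finn is highest, pays the top rival bid $2136; payoff $1623 − $2136 = −$513.
Alternative bid $1081: Finn is not highest (top rival bid is $2136); payoff $0.
Change in payoff = $0 − (−$513) = $513.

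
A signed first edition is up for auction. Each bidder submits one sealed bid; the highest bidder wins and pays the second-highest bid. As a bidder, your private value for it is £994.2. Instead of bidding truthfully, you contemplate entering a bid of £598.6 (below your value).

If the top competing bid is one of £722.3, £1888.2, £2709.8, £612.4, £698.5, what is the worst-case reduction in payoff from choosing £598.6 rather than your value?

£381.8

£722.3: truthful gives £271.9, deviation gives £0 → loss £271.9.
£1888.2: same outcome either way → loss £0.
£2709.8: same outcome either way → loss £0.
£612.4: truthful gives £381.8, deviation gives £0 → loss £381.8.
£698.5: truthful gives £295.7, deviation gives £0 → loss £295.7.
Maximum loss: £381.8.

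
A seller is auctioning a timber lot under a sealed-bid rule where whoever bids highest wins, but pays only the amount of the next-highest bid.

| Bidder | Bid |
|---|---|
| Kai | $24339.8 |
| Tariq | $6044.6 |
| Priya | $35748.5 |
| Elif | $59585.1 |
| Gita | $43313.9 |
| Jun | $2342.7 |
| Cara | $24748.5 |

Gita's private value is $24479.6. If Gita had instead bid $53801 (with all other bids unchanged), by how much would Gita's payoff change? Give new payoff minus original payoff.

The highest bid among the other bidders is $59585.1; Gita's bid doesn't change that.
Original bid $43313.9: Gita is not highest (top rival bid is $59585.1); payoff $0.
Alternative bid $53801: Gita is not highest (top rival bid is $59585.1); payoff $0.
Change in payoff = $0 − ($0) = $0.

$0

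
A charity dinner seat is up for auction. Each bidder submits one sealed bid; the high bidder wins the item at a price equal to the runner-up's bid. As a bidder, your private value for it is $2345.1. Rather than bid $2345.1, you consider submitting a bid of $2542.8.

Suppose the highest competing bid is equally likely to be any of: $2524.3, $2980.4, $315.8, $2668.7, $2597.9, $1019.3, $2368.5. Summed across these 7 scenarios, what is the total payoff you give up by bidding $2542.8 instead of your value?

$202.6

The deviation costs you only when the competing bid falls strictly between $2345.1 and $2542.8; elsewhere both bids give the same outcome.
$2524.3: truthful payoff $0, deviation payoff −$179.2 → loss $179.2.
$2980.4: outcomes coincide → loss $0.
$315.8: outcomes coincide → loss $0.
$2668.7: outcomes coincide → loss $0.
$2597.9: outcomes coincide → loss $0.
$1019.3: outcomes coincide → loss $0.
$2368.5: truthful payoff $0, deviation payoff −$23.4 → loss $23.4.
Total loss = $179.2 + $23.4 = $202.6.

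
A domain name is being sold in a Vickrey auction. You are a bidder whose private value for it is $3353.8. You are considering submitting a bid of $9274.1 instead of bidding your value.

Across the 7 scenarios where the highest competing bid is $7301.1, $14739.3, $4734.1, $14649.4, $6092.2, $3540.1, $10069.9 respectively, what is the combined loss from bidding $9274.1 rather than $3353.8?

$8252.3

The deviation costs you only when the competing bid falls strictly between $3353.8 and $9274.1; elsewhere both bids give the same outcome.
$7301.1: truthful payoff $0, deviation payoff −$3947.3 → loss $3947.3.
$14739.3: outcomes coincide → loss $0.
$4734.1: truthful payoff $0, deviation payoff −$1380.3 → loss $1380.3.
$14649.4: outcomes coincide → loss $0.
$6092.2: truthful payoff $0, deviation payoff −$2738.4 → loss $2738.4.
$3540.1: truthful payoff $0, deviation payoff −$186.3 → loss $186.3.
$10069.9: outcomes coincide → loss $0.
Total loss = $3947.3 + $1380.3 + $2738.4 + $186.3 = $8252.3.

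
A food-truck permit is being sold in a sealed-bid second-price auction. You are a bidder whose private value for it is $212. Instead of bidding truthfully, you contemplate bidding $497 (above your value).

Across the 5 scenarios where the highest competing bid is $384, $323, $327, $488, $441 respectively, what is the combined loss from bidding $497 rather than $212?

$903

The deviation costs you only when the competing bid falls strictly between $212 and $497; elsewhere both bids give the same outcome.
$384: truthful payoff $0, deviation payoff −$172 → loss $172.
$323: truthful payoff $0, deviation payoff −$111 → loss $111.
$327: truthful payoff $0, deviation payoff −$115 → loss $115.
$488: truthful payoff $0, deviation payoff −$276 → loss $276.
$441: truthful payoff $0, deviation payoff −$229 → loss $229.
Total loss = $172 + $111 + $115 + $276 + $229 = $903.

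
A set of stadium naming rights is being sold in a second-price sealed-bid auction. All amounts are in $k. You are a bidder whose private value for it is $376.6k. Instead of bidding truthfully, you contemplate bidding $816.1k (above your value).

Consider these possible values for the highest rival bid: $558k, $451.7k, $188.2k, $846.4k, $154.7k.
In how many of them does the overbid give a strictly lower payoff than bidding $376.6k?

2

The deviation hurts exactly when the highest competing bid lies strictly between $376.6k and $816.1k — overbidding then wins at a price above your value.
$558k: inside the interval → strictly worse (loss $181.4k).
$451.7k: inside the interval → strictly worse (loss $75.1k).
$188.2k: below both → same outcome either way.
$846.4k: above both → same outcome either way.
$154.7k: below both → same outcome either way.
Count: 2.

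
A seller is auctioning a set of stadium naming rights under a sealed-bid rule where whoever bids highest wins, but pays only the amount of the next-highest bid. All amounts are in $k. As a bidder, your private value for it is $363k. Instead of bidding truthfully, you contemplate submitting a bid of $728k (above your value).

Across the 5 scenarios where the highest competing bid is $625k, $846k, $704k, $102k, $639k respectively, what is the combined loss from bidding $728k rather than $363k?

$879k

The deviation costs you only when the competing bid falls strictly between $363k and $728k; elsewhere both bids give the same outcome.
$625k: truthful payoff $0k, deviation payoff −$262k → loss $262k.
$846k: outcomes coincide → loss $0k.
$704k: truthful payoff $0k, deviation payoff −$341k → loss $341k.
$102k: outcomes coincide → loss $0k.
$639k: truthful payoff $0k, deviation payoff −$276k → loss $276k.
Total loss = $262k + $341k + $276k = $879k.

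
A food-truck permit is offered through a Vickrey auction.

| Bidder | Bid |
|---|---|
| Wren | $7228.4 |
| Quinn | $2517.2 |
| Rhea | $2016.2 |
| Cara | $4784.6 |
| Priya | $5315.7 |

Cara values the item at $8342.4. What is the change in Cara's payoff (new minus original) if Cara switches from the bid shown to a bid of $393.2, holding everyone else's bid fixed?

The highest bid among the other bidders is $7228.4; Cara's bid doesn't change that.
Original bid $4784.6: Cara is not highest (top rival bid is $7228.4); payoff $0.
Alternative bid $393.2: Cara is not highest (top rival bid is $7228.4); payoff $0.
Change in payoff = $0 − ($0) = $0.

$0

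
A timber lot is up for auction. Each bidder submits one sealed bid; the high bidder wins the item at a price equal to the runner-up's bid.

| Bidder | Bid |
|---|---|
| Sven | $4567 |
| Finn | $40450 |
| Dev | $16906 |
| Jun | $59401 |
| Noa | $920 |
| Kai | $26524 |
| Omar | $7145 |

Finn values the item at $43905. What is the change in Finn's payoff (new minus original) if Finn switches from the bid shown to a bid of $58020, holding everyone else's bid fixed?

The highest bid among the other bidders is $59401; Finn's bid doesn't change that.
Original bid $40450: Finn is not highest (top rival bid is $59401); payoff $0.
Alternative bid $58020: Finn is not highest (top rival bid is $59401); payoff $0.
Change in payoff = $0 − ($0) = $0.

$0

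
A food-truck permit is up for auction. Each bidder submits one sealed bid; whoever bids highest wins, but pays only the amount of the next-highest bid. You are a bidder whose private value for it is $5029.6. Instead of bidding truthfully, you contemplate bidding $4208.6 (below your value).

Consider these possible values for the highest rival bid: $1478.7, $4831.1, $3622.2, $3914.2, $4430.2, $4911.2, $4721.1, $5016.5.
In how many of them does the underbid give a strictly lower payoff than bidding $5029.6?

The deviation hurts exactly when the highest competing bid lies strictly between $4208.6 and $5029.6 — underbidding then forfeits a profitable win.
$1478.7: below both → same outcome either way.
$4831.1: inside the interval → strictly worse (loss $198.5).
$3622.2: below both → same outcome either way.
$3914.2: below both → same outcome either way.
$4430.2: inside the interval → strictly worse (loss $599.4).
$4911.2: inside the interval → strictly worse (loss $118.4).
$4721.1: inside the interval → strictly worse (loss $308.5).
$5016.5: inside the interval → strictly worse (loss $13.1).
Count: 5.

5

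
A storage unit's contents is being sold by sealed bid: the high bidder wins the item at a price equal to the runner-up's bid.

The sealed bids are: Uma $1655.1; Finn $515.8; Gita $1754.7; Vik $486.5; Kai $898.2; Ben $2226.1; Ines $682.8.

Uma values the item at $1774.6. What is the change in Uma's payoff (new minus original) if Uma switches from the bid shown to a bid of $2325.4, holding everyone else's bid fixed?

−$451.5

The highest bid among the other bidders is $2226.1; Uma's bid doesn't change that.
Original bid $1655.1: Uma is not highest (top rival bid is $2226.1); payoff $0.
Alternative bid $2325.4: Uma is highest, pays the top rival bid $2226.1; payoff $1774.6 − $2226.1 = −$451.5.
Change in payoff = −$451.5 − ($0) = −$451.5.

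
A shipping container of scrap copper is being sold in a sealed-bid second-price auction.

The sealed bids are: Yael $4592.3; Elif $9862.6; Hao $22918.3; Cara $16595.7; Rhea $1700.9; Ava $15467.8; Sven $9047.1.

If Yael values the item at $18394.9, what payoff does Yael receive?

$0

Highest bid: Hao at $22918.3, so Hao wins.
Second-highest bid: Cara at $16595.7 — that is the price the winner pays.
Yael did not win, so Yael pays nothing and receives nothing: payoff $0.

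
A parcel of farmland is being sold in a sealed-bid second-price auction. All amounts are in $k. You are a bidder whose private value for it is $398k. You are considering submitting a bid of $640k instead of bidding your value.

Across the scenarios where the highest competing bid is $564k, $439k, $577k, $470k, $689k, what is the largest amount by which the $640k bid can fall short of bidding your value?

$179k

$564k: truthful gives $0k, deviation gives −$166k → loss $166k.
$439k: truthful gives $0k, deviation gives −$41k → loss $41k.
$577k: truthful gives $0k, deviation gives −$179k → loss $179k.
$470k: truthful gives $0k, deviation gives −$72k → loss $72k.
$689k: same outcome either way → loss $0k.
Maximum loss: $179k.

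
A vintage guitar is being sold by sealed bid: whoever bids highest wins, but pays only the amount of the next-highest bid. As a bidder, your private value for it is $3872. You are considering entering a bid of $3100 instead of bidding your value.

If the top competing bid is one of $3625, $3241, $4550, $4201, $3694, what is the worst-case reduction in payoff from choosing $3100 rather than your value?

$3625: truthful gives $247, deviation gives $0 → loss $247.
$3241: truthful gives $631, deviation gives $0 → loss $631.
$4550: same outcome either way → loss $0.
$4201: same outcome either way → loss $0.
$3694: truthful gives $178, deviation gives $0 → loss $178.
Maximum loss: $631.

$631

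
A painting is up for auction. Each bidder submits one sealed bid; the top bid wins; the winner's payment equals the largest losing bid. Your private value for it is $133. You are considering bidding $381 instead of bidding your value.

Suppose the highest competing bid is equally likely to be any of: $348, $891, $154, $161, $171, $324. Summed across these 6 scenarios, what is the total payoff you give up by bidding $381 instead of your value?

$493

The deviation costs you only when the competing bid falls strictly between $133 and $381; elsewhere both bids give the same outcome.
$348: truthful payoff $0, deviation payoff −$215 → loss $215.
$891: outcomes coincide → loss $0.
$154: truthful payoff $0, deviation payoff −$21 → loss $21.
$161: truthful payoff $0, deviation payoff −$28 → loss $28.
$171: truthful payoff $0, deviation payoff −$38 → loss $38.
$324: truthful payoff $0, deviation payoff −$191 → loss $191.
Total loss = $215 + $21 + $28 + $38 + $191 = $493.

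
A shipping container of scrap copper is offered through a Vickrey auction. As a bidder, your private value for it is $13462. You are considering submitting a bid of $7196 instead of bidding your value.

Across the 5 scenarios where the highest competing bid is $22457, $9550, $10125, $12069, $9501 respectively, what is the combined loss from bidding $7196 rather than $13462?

The deviation costs you only when the competing bid falls strictly between $7196 and $13462; elsewhere both bids give the same outcome.
$22457: outcomes coincide → loss $0.
$9550: truthful payoff $3912, deviation payoff $0 → loss $3912.
$10125: truthful payoff $3337, deviation payoff $0 → loss $3337.
$12069: truthful payoff $1393, deviation payoff $0 → loss $1393.
$9501: truthful payoff $3961, deviation payoff $0 → loss $3961.
Total loss = $3912 + $3337 + $1393 + $3961 = $12603.

$12603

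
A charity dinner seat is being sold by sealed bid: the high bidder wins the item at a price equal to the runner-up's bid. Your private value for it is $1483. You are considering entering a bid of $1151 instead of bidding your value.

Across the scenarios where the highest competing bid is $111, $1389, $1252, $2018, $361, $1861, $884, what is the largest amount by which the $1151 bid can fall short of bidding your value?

$111: same outcome either way → loss $0.
$1389: truthful gives $94, deviation gives $0 → loss $94.
$1252: truthful gives $231, deviation gives $0 → loss $231.
$2018: same outcome either way → loss $0.
$361: same outcome either way → loss $0.
$1861: same outcome either way → loss $0.
$884: same outcome either way → loss $0.
Maximum loss: $231.

$231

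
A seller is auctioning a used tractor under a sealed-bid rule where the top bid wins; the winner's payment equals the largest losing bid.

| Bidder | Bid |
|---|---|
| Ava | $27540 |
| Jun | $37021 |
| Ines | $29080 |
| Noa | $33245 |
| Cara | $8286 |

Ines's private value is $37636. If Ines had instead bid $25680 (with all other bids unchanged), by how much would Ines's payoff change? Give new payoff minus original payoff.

$0

The highest bid among the other bidders is $37021; Ines's bid doesn't change that.
Original bid $29080: Ines is not highest (top rival bid is $37021); payoff $0.
Alternative bid $25680: Ines is not highest (top rival bid is $37021); payoff $0.
Change in payoff = $0 − ($0) = $0.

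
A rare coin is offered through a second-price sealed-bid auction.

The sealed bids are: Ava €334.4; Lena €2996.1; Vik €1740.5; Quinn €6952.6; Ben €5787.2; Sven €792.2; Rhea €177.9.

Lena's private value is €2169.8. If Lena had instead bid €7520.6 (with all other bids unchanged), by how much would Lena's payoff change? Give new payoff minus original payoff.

The highest bid among the other bidders is €6952.6; Lena's bid doesn't change that.
Original bid €2996.1: Lena is not highest (top rival bid is €6952.6); payoff €0.
Alternative bid €7520.6: Lena is highest, pays the top rival bid €6952.6; payoff €2169.8 − €6952.6 = −€4782.8.
Change in payoff = −€4782.8 − (€0) = −€4782.8.

−€4782.8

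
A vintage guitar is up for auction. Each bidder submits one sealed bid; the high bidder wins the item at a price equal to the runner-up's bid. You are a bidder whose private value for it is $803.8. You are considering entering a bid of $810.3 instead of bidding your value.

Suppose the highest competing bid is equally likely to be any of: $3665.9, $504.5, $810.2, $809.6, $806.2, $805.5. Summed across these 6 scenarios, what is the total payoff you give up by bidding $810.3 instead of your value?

$16.3

The deviation costs you only when the competing bid falls strictly between $803.8 and $810.3; elsewhere both bids give the same outcome.
$3665.9: outcomes coincide → loss $0.
$504.5: outcomes coincide → loss $0.
$810.2: truthful payoff $0, deviation payoff −$6.4 → loss $6.4.
$809.6: truthful payoff $0, deviation payoff −$5.8 → loss $5.8.
$806.2: truthful payoff $0, deviation payoff −$2.4 → loss $2.4.
$805.5: truthful payoff $0, deviation payoff −$1.7 → loss $1.7.
Total loss = $6.4 + $5.8 + $2.4 + $1.7 = $16.3.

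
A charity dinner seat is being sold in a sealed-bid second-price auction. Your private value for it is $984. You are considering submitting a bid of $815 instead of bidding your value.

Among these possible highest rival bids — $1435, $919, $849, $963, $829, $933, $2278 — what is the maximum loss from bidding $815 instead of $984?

$1435: same outcome either way → loss $0.
$919: truthful gives $65, deviation gives $0 → loss $65.
$849: truthful gives $135, deviation gives $0 → loss $135.
$963: truthful gives $21, deviation gives $0 → loss $21.
$829: truthful gives $155, deviation gives $0 → loss $155.
$933: truthful gives $51, deviation gives $0 → loss $51.
$2278: same outcome either way → loss $0.
Maximum loss: $155.

$155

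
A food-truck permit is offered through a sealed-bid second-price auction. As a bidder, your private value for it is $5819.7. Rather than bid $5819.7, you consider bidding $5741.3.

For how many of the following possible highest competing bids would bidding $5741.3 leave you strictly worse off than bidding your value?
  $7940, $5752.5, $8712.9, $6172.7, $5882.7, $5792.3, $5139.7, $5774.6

The deviation hurts exactly when the highest competing bid lies strictly between $5741.3 and $5819.7 — underbidding then forfeits a profitable win.
$7940: above both → same outcome either way.
$5752.5: inside the interval → strictly worse (loss $67.2).
$8712.9: above both → same outcome either way.
$6172.7: above both → same outcome either way.
$5882.7: above both → same outcome either way.
$5792.3: inside the interval → strictly worse (loss $27.4).
$5139.7: below both → same outcome either way.
$5774.6: inside the interval → strictly worse (loss $45.1).
Count: 3.

3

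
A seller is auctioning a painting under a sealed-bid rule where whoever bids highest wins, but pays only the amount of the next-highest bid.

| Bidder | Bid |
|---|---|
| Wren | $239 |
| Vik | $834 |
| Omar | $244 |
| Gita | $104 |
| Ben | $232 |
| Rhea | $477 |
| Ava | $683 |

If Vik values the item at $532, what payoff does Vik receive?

Highest bid: Vik at $834, so Vik wins.
Second-highest bid: Ava at $683 — that is the price the winner pays.
Vik's payoff = value − price = $532 − $683 = −$151.

−$151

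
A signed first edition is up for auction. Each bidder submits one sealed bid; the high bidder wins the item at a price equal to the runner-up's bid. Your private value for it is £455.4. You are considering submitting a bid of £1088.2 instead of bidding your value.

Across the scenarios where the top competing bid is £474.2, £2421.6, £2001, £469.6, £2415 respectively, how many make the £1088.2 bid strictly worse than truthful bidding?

The deviation hurts exactly when the highest competing bid lies strictly between £455.4 and £1088.2 — overbidding then wins at a price above your value.
£474.2: inside the interval → strictly worse (loss £18.8).
£2421.6: above both → same outcome either way.
£2001: above both → same outcome either way.
£469.6: inside the interval → strictly worse (loss £14.2).
£2415: above both → same outcome either way.
Count: 2.

2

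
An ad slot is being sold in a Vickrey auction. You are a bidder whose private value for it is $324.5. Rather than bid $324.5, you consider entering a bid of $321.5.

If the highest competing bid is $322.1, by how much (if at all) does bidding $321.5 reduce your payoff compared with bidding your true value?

Bidding your value $324.5: you win (since $324.5 > $322.1) and pay $322.1. Payoff $2.4.
Bidding $321.5: you lose. Payoff $0.
The competing bid $322.1 lies between your shaded bid and your value, so underbidding forfeits an item you could have won at a profitable price.
Loss from deviating = $2.4 − ($0) = $2.4.
Truthful bidding weakly dominates here: raising your bid can only win items priced above your value, and lowering it can only forfeit items priced below.

$2.4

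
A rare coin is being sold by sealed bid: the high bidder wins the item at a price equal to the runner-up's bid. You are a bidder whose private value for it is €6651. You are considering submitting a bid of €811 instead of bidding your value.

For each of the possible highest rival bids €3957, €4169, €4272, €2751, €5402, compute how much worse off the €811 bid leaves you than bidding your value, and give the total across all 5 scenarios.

€12704

The deviation costs you only when the competing bid falls strictly between €811 and €6651; elsewhere both bids give the same outcome.
€3957: truthful payoff €2694, deviation payoff €0 → loss €2694.
€4169: truthful payoff €2482, deviation payoff €0 → loss €2482.
€4272: truthful payoff €2379, deviation payoff €0 → loss €2379.
€2751: truthful payoff €3900, deviation payoff €0 → loss €3900.
€5402: truthful payoff €1249, deviation payoff €0 → loss €1249.
Total loss = €2694 + €2482 + €2379 + €3900 + €1249 = €12704.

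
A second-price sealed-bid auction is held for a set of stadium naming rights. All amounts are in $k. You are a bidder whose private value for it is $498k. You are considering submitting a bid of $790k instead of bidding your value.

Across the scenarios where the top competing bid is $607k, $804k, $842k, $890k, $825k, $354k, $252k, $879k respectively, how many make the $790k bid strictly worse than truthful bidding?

1

The deviation hurts exactly when the highest competing bid lies strictly between $498k and $790k — overbidding then wins at a price above your value.
$607k: inside the interval → strictly worse (loss $109k).
$804k: above both → same outcome either way.
$842k: above both → same outcome either way.
$890k: above both → same outcome either way.
$825k: above both → same outcome either way.
$354k: below both → same outcome either way.
$252k: below both → same outcome either way.
$879k: above both → same outcome either way.
Count: 1.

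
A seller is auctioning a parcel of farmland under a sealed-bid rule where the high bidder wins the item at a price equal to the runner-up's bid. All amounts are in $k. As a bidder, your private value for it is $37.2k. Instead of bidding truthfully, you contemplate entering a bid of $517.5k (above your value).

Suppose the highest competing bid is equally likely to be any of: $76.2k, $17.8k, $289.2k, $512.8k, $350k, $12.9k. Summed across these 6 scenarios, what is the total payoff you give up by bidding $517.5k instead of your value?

$1079.4k

The deviation costs you only when the competing bid falls strictly between $37.2k and $517.5k; elsewhere both bids give the same outcome.
$76.2k: truthful payoff $0k, deviation payoff −$39k → loss $39k.
$17.8k: outcomes coincide → loss $0k.
$289.2k: truthful payoff $0k, deviation payoff −$252k → loss $252k.
$512.8k: truthful payoff $0k, deviation payoff −$475.6k → loss $475.6k.
$350k: truthful payoff $0k, deviation payoff −$312.8k → loss $312.8k.
$12.9k: outcomes coincide → loss $0k.
Total loss = $39k + $252k + $475.6k + $312.8k = $1079.4k.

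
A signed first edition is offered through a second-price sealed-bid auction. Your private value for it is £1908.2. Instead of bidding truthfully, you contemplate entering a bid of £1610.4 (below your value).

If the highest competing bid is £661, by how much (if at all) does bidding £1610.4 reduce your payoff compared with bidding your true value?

Bidding your value £1908.2: you win (since £1908.2 > £661) and pay £661. Payoff £1247.2.
Bidding £1610.4: you win and pay £661. Payoff £1908.2 − £661 = £1247.2.
Difference = £1247.2 − £1247.2 = £0; both bids lead to the same outcome because the competing bid is below both your value and your alternative bid.

£0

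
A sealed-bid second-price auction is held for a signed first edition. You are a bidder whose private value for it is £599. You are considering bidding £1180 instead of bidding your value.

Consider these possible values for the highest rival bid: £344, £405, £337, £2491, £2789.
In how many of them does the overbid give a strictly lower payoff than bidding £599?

The deviation hurts exactly when the highest competing bid lies strictly between £599 and £1180 — overbidding then wins at a price above your value.
£344: below both → same outcome either way.
£405: below both → same outcome either way.
£337: below both → same outcome either way.
£2491: above both → same outcome either way.
£2789: above both → same outcome either way.
Count: 0.

0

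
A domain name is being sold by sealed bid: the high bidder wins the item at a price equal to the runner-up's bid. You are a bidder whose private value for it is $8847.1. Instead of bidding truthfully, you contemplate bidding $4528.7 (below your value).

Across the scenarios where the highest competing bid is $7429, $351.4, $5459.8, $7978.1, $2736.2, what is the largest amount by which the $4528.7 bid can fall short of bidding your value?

$7429: truthful gives $1418.1, deviation gives $0 → loss $1418.1.
$351.4: same outcome either way → loss $0.
$5459.8: truthful gives $3387.3, deviation gives $0 → loss $3387.3.
$7978.1: truthful gives $869, deviation gives $0 → loss $869.
$2736.2: same outcome either way → loss $0.
Maximum loss: $3387.3.

$3387.3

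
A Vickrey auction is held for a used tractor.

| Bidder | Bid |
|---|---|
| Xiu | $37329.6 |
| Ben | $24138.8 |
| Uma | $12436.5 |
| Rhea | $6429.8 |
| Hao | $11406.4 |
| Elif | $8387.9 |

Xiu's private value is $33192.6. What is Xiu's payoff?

Highest bid: Xiu at $37329.6, so Xiu wins.
Second-highest bid: Ben at $24138.8 — that is the price the winner pays.
Xiu's payoff = value − price = $33192.6 − $24138.8 = $9053.8.

$9053.8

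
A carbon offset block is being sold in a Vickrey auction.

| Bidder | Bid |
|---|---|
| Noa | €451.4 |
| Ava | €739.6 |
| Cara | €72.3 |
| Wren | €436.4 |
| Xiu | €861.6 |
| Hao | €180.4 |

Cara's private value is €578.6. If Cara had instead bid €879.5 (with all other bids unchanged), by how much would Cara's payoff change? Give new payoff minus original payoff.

−€283

The highest bid among the other bidders is €861.6; Cara's bid doesn't change that.
Original bid €72.3: Cara is not highest (top rival bid is €861.6); payoff €0.
Alternative bid €879.5: Cara is highest, pays the top rival bid €861.6; payoff €578.6 − €861.6 = −€283.
Change in payoff = −€283 − (€0) = −€283.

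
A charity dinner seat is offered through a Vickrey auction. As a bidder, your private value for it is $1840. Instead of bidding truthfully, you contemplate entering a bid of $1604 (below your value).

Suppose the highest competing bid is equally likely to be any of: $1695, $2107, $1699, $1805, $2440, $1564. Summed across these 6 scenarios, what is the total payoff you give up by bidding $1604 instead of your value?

The deviation costs you only when the competing bid falls strictly between $1604 and $1840; elsewhere both bids give the same outcome.
$1695: truthful payoff $145, deviation payoff $0 → loss $145.
$2107: outcomes coincide → loss $0.
$1699: truthful payoff $141, deviation payoff $0 → loss $141.
$1805: truthful payoff $35, deviation payoff $0 → loss $35.
$2440: outcomes coincide → loss $0.
$1564: outcomes coincide → loss $0.
Total loss = $145 + $141 + $35 = $321.

$321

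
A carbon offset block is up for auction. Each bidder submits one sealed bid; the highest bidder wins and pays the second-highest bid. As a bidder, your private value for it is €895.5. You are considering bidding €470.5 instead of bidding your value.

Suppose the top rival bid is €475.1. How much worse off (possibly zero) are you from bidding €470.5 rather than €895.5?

€420.4

Bidding your value €895.5: you win (since €895.5 > €475.1) and pay €475.1. Payoff €420.4.
Bidding €470.5: you lose. Payoff €0.
The competing bid €475.1 lies between your shaded bid and your value, so underbidding forfeits an item you could have won at a profitable price.
Loss from deviating = €420.4 − (€0) = €420.4.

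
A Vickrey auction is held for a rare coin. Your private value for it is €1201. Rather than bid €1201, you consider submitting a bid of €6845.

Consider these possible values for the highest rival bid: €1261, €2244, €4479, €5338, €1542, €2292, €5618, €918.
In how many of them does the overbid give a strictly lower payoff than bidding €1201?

7

The deviation hurts exactly when the highest competing bid lies strictly between €1201 and €6845 — overbidding then wins at a price above your value.
€1261: inside the interval → strictly worse (loss €60).
€2244: inside the interval → strictly worse (loss €1043).
€4479: inside the interval → strictly worse (loss €3278).
€5338: inside the interval → strictly worse (loss €4137).
€1542: inside the interval → strictly worse (loss €341).
€2292: inside the interval → strictly worse (loss €1091).
€5618: inside the interval → strictly worse (loss €4417).
€918: below both → same outcome either way.
Count: 7.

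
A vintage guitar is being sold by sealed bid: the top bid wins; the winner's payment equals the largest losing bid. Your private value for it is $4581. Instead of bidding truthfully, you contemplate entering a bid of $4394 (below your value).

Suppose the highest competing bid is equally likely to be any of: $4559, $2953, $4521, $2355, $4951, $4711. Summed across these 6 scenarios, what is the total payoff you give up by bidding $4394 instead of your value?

$82

The deviation costs you only when the competing bid falls strictly between $4394 and $4581; elsewhere both bids give the same outcome.
$4559: truthful payoff $22, deviation payoff $0 → loss $22.
$2953: outcomes coincide → loss $0.
$4521: truthful payoff $60, deviation payoff $0 → loss $60.
$2355: outcomes coincide → loss $0.
$4951: outcomes coincide → loss $0.
$4711: outcomes coincide → loss $0.
Total loss = $22 + $60 = $82.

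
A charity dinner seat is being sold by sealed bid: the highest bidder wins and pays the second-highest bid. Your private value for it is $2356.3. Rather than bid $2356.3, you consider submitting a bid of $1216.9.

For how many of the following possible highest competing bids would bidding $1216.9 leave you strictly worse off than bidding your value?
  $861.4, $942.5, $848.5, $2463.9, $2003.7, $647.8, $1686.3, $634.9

The deviation hurts exactly when the highest competing bid lies strictly between $1216.9 and $2356.3 — underbidding then forfeits a profitable win.
$861.4: below both → same outcome either way.
$942.5: below both → same outcome either way.
$848.5: below both → same outcome either way.
$2463.9: above both → same outcome either way.
$2003.7: inside the interval → strictly worse (loss $352.6).
$647.8: below both → same outcome either way.
$1686.3: inside the interval → strictly worse (loss $670).
$634.9: below both → same outcome either way.
Count: 2.

2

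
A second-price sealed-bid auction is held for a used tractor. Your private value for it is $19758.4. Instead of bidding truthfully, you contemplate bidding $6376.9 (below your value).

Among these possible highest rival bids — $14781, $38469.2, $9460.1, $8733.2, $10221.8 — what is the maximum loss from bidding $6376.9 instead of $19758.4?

$14781: truthful gives $4977.4, deviation gives $0 → loss $4977.4.
$38469.2: same outcome either way → loss $0.
$9460.1: truthful gives $10298.3, deviation gives $0 → loss $10298.3.
$8733.2: truthful gives $11025.2, deviation gives $0 → loss $11025.2.
$10221.8: truthful gives $9536.6, deviation gives $0 → loss $9536.6.
Maximum loss: $11025.2.

$11025.2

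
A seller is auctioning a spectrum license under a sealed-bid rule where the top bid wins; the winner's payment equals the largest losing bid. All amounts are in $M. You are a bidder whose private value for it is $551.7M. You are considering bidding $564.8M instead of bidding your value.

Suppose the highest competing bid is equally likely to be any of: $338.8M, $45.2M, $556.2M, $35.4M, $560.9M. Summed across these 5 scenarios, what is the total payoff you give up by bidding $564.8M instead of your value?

The deviation costs you only when the competing bid falls strictly between $551.7M and $564.8M; elsewhere both bids give the same outcome.
$338.8M: outcomes coincide → loss $0M.
$45.2M: outcomes coincide → loss $0M.
$556.2M: truthful payoff $0M, deviation payoff −$4.5M → loss $4.5M.
$35.4M: outcomes coincide → loss $0M.
$560.9M: truthful payoff $0M, deviation payoff −$9.2M → loss $9.2M.
Total loss = $4.5M + $9.2M = $13.7M.
Because the price is fixed by the runner-up's bid, deviating from your value can only change a good outcome into a bad one — never the reverse.

$13.7M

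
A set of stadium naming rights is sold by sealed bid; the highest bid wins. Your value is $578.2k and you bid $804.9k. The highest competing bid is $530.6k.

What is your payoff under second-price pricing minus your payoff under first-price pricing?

$274.3k

You have the highest bid, so you win under either rule.
Second-price: pay $530.6k → payoff $47.6k.
First-price: pay your own bid $804.9k → payoff −$226.7k.
Difference = $47.6k − (−$226.7k) = $274.3k.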